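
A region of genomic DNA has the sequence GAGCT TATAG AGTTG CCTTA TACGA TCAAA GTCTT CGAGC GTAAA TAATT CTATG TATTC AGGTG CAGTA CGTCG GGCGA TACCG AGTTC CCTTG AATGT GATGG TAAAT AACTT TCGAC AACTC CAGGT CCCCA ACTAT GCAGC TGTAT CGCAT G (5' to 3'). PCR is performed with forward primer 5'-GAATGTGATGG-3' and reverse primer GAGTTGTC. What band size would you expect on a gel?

Forward primer GAATGTGATGG is found on the top strand at positions 95–105.
Taking the reverse complement of GAGTTGTC gives GACAACTC, found at positions 118–125 on the template; the primer anneals here to the top strand with its 3' end pointing upstream.
Product length = (reverse-primer end) − (forward-primer start) + 1 = 125 − 95 + 1 = 31 bp.

31 bp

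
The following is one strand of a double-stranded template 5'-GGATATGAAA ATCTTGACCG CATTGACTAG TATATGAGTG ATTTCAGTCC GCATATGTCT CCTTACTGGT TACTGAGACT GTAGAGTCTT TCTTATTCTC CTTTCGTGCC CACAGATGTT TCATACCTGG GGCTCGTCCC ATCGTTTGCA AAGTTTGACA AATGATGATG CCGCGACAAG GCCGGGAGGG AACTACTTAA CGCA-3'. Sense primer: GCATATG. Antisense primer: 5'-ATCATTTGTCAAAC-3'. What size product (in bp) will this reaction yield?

Forward primer GCATATG is found on the top strand at positions 51–57.
Taking the reverse complement of ATCATTTGTCAAAC gives GTTTGACAAATGAT, found at positions 153–166 on the template; the primer anneals here to the top strand with its 3' end pointing upstream.
Amplicon spans positions 51–166: 116 bp.

116 bp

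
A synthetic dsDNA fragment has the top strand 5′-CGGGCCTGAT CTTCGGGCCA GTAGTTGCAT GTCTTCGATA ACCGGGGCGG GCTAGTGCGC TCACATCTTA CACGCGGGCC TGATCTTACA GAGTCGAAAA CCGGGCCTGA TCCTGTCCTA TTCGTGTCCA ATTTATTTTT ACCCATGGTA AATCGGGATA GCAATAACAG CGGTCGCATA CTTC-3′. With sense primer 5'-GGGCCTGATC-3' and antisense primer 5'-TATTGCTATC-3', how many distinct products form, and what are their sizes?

Three products: 165 bp, 91 bp, 64 bp

The forward primer GGGCCTGATC matches the top strand at positions 2–11, 76–85, 103–112.
The reverse primer's reverse complement is GATAGCAATA, matching at positions 157–166.
Each forward site pairs with the reverse site to give a product ending at position 166: sizes 165, 91, 64 bp.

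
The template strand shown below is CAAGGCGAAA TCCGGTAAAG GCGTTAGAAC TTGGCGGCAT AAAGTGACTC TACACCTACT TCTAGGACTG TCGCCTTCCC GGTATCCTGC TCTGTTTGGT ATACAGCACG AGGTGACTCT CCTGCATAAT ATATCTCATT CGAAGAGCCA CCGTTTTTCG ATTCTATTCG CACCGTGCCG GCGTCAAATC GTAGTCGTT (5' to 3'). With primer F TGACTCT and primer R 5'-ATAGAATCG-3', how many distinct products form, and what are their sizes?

Two products: 123 bp, 54 bp

The forward primer TGACTCT matches the top strand at positions 45–51, 114–120.
The reverse primer's reverse complement is CGATTCTAT, matching at positions 159–167.
Each forward site pairs with the reverse site to give a product ending at position 167: sizes 123, 54 bp.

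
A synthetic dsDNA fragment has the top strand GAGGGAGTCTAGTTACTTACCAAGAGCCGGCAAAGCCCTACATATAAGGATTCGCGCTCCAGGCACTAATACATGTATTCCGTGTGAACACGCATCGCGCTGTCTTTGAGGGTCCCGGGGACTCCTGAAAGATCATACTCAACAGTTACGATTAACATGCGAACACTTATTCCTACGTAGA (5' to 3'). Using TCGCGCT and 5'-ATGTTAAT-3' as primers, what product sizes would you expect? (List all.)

107 bp, 64 bp

The forward primer TCGCGCT matches the top strand at positions 52–58, 95–101.
The reverse primer's reverse complement is ATTAACAT, matching at positions 151–158.
Each forward site pairs with the reverse site to give a product ending at position 158: sizes 107, 64 bp.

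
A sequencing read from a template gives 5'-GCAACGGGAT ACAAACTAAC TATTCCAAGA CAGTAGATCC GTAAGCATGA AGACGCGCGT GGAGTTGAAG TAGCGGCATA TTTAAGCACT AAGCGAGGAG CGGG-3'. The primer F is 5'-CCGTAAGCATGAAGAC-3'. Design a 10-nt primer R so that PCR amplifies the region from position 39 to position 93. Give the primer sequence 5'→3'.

The product's 3' end on the top strand is position 93.
The reverse primer anneals to the top strand over positions 84–93, i.e. to AAGCACTAAG.
Its sequence written 5'→3' is the reverse complement: CTTAGTGCTT.

5'-CTTAGTGCTT-3'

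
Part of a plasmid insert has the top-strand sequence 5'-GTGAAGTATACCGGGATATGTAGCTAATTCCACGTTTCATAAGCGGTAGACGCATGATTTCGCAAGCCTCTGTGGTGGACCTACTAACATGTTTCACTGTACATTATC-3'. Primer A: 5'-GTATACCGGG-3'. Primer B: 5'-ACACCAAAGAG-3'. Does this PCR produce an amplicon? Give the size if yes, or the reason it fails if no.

No product — primer B has no binding site in the template.

Primer B (ACACCAAAGAG) does not match the top strand, and its reverse complement CTCTTTGGTGT does not match either.
With no annealing site for primer B, no amplification occurs.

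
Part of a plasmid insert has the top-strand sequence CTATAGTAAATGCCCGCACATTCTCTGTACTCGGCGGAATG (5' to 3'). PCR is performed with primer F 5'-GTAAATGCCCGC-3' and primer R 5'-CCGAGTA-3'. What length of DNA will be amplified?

Scanning the template, GTAAATGCCCGC occurs at positions 6–17; this primer anneals to the bottom strand there with its 3' end pointing downstream.
Taking the reverse complement of CCGAGTA gives TACTCGG, found at positions 28–34 on the template; the primer anneals here to the top strand with its 3' end pointing upstream.
Amplicon spans positions 6–34: 29 bp.

29 bp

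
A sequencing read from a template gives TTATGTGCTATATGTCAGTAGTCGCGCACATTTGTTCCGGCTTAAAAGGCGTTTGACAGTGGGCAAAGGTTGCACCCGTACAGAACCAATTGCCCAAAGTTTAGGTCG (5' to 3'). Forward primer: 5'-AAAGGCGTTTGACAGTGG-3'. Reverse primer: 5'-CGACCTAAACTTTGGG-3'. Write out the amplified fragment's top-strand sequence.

5'-AAAGGCGTTTGACAGTGGGCAAAGGTTGCACCCGTACAGAACCAATTGCCCAAAGTTTAGGTCG-3'

Forward primer AAAGGCGTTTGACAGTGG is found on the top strand at positions 45–62.
Taking the reverse complement of CGACCTAAACTTTGGG gives CCCAAAGTTTAGGTCG, found at positions 93–108 on the template; the primer anneals here to the top strand with its 3' end pointing upstream.
The product is the template from position 45 through 108 (64 bp).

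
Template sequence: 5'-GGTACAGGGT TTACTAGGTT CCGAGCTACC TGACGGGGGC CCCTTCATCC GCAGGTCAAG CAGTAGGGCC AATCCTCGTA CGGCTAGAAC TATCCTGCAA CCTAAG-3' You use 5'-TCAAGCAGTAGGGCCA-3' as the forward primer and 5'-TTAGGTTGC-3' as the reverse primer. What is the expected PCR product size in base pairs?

50 bp

Scanning the template, TCAAGCAGTAGGGCCA occurs at positions 56–71; this primer anneals to the bottom strand there with its 3' end pointing downstream.
The reverse primer's reverse complement is GCAACCTAA, which matches the template at positions 97–105.
Amplicon spans positions 56–105: 50 bp.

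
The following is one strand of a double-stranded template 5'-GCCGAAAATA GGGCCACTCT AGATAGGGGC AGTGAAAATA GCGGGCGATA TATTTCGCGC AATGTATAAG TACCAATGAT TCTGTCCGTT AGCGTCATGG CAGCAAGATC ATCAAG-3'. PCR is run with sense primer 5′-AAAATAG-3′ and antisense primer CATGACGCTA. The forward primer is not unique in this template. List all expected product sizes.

95 bp, 65 bp

The forward primer AAAATAG matches the top strand at positions 5–11, 35–41.
The reverse primer's reverse complement is TAGCGTCATG, matching at positions 90–99.
Each forward site pairs with the reverse site to give a product ending at position 99: sizes 95, 65 bp.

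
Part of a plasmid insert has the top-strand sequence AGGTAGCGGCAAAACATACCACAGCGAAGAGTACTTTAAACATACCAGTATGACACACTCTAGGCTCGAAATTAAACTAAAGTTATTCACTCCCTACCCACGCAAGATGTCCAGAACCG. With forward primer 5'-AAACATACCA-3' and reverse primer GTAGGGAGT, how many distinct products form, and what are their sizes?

The forward primer AAACATACCA matches the top strand at positions 12–21, 38–47.
The reverse primer's reverse complement is ACTCCCTAC, matching at positions 89–97.
Each forward site pairs with the reverse site to give a product ending at position 97: sizes 86, 60 bp.

Two products: 86 bp, 60 bp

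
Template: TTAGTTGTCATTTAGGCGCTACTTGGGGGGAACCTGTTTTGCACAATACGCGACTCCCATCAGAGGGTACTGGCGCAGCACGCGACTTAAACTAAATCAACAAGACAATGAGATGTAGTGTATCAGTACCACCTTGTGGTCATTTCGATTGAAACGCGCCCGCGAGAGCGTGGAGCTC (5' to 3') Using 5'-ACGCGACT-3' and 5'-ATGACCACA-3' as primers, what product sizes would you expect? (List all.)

The forward primer ACGCGACT matches the top strand at positions 48–55, 80–87.
The reverse primer's reverse complement is TGTGGTCAT, matching at positions 135–143.
Each forward site pairs with the reverse site to give a product ending at position 143: sizes 96, 64 bp.

96 bp, 64 bp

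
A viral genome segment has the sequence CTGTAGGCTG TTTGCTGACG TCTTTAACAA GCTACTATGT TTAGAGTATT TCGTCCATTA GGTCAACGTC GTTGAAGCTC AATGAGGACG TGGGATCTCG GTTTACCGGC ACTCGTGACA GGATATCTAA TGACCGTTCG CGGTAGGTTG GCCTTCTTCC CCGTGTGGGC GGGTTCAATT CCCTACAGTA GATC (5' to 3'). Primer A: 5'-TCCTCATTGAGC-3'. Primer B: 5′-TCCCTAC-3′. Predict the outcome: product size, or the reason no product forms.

Primer A (TCCTCATTGAGC) has reverse complement GCTCAATGAGGA, which matches the top strand at positions 77–88; primer A anneals to the top strand there with its 3' end pointing upstream toward position 77.
Primer B (TCCCTAC) matches the top strand directly at positions 180–186; it anneals to the bottom strand with its 3' end pointing downstream toward position 186.
The 3' ends diverge (primer A extends toward position 1, primer B toward position 194), so the primers never converge on a shared product.

No product — the primers' 3' ends point away from each other.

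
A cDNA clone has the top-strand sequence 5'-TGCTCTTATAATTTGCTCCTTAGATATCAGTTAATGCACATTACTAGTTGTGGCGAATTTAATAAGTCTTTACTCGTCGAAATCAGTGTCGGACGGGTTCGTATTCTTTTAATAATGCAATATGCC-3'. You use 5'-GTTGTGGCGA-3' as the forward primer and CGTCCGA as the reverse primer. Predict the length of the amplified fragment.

Scanning the template, GTTGTGGCGA occurs at positions 47–56; this primer anneals to the bottom strand there with its 3' end pointing downstream.
The reverse primer's reverse complement is TCGGACG, which matches the template at positions 89–95.
Product length = (reverse-primer end) − (forward-primer start) + 1 = 95 − 47 + 1 = 49 bp.

49 bp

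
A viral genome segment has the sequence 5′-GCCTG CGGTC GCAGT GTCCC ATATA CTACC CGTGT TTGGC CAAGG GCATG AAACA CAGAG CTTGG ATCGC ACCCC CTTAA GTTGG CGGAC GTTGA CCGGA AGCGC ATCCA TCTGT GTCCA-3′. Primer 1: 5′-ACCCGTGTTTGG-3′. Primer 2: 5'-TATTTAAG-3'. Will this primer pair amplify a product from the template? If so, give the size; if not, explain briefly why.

No product — primer 2 has no binding site in the template.

Primer 2 (TATTTAAG) does not match the top strand, and its reverse complement CTTAAATA does not match either.
With no annealing site for primer 2, no amplification occurs.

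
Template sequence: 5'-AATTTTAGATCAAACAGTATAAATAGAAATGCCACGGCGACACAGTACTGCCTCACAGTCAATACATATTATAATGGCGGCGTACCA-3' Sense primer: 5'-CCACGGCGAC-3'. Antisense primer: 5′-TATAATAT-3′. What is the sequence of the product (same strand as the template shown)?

5'-CCACGGCGACACAGTACTGCCTCACAGTCAATACATATTATA-3'

The forward primer matches the template at positions 32–41.
The reverse primer's reverse complement is ATATTATA, which matches the template at positions 66–73.
The product is the template from position 32 through 73 (42 bp).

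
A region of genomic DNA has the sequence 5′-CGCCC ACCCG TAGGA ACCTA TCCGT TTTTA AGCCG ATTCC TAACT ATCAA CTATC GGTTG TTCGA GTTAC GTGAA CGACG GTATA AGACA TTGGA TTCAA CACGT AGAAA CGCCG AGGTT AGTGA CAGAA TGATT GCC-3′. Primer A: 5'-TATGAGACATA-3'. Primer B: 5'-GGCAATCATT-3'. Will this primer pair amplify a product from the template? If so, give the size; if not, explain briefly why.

Primer A (TATGAGACATA) does not match the top strand, and its reverse complement TATGTCTCATA does not match either.
With no annealing site for primer A, no amplification occurs.

No product — primer A has no binding site in the template.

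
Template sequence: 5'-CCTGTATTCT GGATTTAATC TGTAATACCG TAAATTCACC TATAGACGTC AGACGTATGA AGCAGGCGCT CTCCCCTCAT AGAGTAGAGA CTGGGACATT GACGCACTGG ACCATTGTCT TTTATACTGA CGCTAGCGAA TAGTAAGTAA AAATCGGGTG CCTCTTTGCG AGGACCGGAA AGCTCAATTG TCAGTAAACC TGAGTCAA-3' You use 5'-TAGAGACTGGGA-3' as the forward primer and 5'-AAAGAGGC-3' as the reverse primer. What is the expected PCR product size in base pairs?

83 bp

Scanning the template, TAGAGACTGGGA occurs at positions 85–96; this primer anneals to the bottom strand there with its 3' end pointing downstream.
Reverse complement of the reverse primer: GCCTCTTT. This occurs on the top strand at positions 160–167.
The product runs from position 85 to position 167, so its length is 167 − 85 + 1 = 83 bp.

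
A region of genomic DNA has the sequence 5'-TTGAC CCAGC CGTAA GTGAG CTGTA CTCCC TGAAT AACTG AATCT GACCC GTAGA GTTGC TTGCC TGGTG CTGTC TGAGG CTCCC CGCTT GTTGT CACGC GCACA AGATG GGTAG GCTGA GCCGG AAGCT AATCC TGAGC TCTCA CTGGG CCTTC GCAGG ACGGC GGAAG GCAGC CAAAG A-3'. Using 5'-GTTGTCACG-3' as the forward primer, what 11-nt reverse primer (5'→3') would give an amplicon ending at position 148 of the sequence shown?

The forward primer binds at positions 91–99; the product's 3' end on the top strand is position 148.
The reverse primer anneals to the top strand over positions 138–148, i.e. to AGCTCTCACTG.
Its sequence written 5'→3' is the reverse complement: CAGTGAGAGCT.

5'-CAGTGAGAGCT-3'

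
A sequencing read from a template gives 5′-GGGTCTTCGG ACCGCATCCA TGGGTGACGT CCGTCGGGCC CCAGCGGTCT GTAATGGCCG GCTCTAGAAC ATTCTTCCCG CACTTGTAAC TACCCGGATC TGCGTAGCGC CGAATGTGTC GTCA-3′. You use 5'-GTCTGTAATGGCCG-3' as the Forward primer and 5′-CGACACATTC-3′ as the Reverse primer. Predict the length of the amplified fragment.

75 bp

The forward primer matches the template at positions 47–60.
Reverse complement of the reverse primer: GAATGTGTCG. This occurs on the top strand at positions 112–121.
Product length = (reverse-primer end) − (forward-primer start) + 1 = 121 − 47 + 1 = 75 bp.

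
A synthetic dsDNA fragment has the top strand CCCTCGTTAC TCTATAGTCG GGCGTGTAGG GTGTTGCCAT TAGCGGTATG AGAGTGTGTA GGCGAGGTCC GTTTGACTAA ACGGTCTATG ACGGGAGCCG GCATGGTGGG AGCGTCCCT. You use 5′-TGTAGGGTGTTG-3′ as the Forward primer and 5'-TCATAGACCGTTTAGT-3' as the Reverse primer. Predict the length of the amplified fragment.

67 bp

Scanning the template, TGTAGGGTGTTG occurs at positions 25–36; this primer anneals to the bottom strand there with its 3' end pointing downstream.
Reverse complement of the reverse primer: ACTAAACGGTCTATGA. This occurs on the top strand at positions 76–91.
The product runs from position 25 to position 91, so its length is 91 − 25 + 1 = 67 bp.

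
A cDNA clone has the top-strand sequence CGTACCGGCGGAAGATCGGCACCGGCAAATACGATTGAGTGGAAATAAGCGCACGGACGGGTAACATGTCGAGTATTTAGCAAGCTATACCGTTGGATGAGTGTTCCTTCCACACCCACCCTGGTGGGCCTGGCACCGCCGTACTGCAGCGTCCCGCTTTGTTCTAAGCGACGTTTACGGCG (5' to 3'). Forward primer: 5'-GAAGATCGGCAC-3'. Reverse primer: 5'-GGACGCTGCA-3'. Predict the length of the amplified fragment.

144 bp

Forward primer GAAGATCGGCAC is found on the top strand at positions 11–22.
Taking the reverse complement of GGACGCTGCA gives TGCAGCGTCC, found at positions 145–154 on the template; the primer anneals here to the top strand with its 3' end pointing upstream.
Product length = (reverse-primer end) − (forward-primer start) + 1 = 154 − 11 + 1 = 144 bp.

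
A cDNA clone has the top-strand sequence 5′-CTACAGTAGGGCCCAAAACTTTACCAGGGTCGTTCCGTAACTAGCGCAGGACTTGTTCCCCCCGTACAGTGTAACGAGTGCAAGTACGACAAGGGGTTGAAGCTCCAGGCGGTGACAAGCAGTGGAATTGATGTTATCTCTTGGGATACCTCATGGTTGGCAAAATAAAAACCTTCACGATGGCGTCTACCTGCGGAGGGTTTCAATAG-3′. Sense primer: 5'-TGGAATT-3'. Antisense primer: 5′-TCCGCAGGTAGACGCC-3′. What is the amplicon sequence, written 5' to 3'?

5'-TGGAATTGATGTTATCTCTTGGGATACCTCATGGTTGGCAAAATAAAAACCTTCACGATGGCGTCTACCTGCGGA-3'

The forward primer matches the template at positions 123–129.
Reverse complement of the reverse primer: GGCGTCTACCTGCGGA. This occurs on the top strand at positions 182–197.
The product is the template from position 123 through 197 (75 bp).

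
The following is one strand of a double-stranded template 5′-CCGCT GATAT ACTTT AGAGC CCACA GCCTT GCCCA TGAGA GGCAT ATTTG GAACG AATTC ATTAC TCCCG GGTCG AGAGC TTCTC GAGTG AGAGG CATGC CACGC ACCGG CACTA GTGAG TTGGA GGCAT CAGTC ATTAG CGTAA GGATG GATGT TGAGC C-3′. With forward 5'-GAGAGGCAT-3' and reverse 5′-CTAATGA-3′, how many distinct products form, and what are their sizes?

Two products: 104 bp, 51 bp

The forward primer GAGAGGCAT matches the top strand at positions 37–45, 90–98.
The reverse primer's reverse complement is TCATTAG, matching at positions 134–140.
Each forward site pairs with the reverse site to give a product ending at position 140: sizes 104, 51 bp.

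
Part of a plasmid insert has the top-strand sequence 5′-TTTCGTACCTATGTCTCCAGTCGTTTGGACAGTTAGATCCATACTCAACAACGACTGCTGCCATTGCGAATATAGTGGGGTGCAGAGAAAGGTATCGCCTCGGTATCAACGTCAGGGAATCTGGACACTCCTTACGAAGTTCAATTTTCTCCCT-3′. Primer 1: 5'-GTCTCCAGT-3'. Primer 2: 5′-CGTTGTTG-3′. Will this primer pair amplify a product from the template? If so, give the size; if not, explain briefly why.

Yes — a 41 bp product.

Primer 1 (GTCTCCAGT) matches the top strand at positions 13–21; it acts as a forward primer.
Primer 2's reverse complement is CAACAACG, matching the top strand at positions 46–53; it acts as a reverse primer.
The 3' ends face each other across positions 13–53, giving a 41 bp product.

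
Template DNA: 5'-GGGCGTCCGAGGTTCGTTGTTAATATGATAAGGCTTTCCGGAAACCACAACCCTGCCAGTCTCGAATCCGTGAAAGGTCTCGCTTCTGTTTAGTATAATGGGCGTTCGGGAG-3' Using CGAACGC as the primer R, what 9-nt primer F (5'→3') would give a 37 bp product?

The reverse primer's reverse complement GCGTTCG matches the template at positions 102–108, so the product ends at position 108.
A 37 bp product then starts at position 108 − 37 + 1 = 72.
The forward primer is identical to the top strand there: GAAAGGTCT.

5'-GAAAGGTCT-3'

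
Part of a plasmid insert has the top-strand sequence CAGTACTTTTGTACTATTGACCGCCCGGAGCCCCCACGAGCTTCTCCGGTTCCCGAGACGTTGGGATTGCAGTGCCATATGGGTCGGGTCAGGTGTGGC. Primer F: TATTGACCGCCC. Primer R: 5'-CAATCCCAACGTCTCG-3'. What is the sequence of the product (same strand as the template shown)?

Scanning the template, TATTGACCGCCC occurs at positions 15–26; this primer anneals to the bottom strand there with its 3' end pointing downstream.
Reverse complement of the reverse primer: CGAGACGTTGGGATTG. This occurs on the top strand at positions 54–69.
The product is the template from position 15 through 69 (55 bp).

5'-TATTGACCGCCCGGAGCCCCCACGAGCTTCTCCGGTTCCCGAGACGTTGGGATTG-3'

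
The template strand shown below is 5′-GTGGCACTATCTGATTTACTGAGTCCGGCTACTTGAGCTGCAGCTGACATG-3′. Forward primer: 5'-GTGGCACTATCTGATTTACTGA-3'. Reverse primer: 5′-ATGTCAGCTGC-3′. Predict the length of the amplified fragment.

Scanning the template, GTGGCACTATCTGATTTACTGA occurs at positions 1–22; this primer anneals to the bottom strand there with its 3' end pointing downstream.
Reverse complement of the reverse primer: GCAGCTGACAT. This occurs on the top strand at positions 40–50.
Product length = (reverse-primer end) − (forward-primer start) + 1 = 50 − 1 + 1 = 50 bp.

50 bp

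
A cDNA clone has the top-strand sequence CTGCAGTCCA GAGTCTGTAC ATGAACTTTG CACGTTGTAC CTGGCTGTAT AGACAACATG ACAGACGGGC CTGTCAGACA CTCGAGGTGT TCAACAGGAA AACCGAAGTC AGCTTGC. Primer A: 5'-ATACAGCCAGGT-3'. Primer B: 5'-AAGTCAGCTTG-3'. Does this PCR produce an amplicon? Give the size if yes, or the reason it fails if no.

No product — the primers' 3' ends point away from each other.

Primer A (ATACAGCCAGGT) has reverse complement ACCTGGCTGTAT, which matches the top strand at positions 39–50; primer A anneals to the top strand there with its 3' end pointing upstream toward position 39.
Primer B (AAGTCAGCTTG) matches the top strand directly at positions 106–116; it anneals to the bottom strand with its 3' end pointing downstream toward position 116.
The 3' ends diverge (primer A extends toward position 1, primer B toward position 117), so the primers never converge on a shared product.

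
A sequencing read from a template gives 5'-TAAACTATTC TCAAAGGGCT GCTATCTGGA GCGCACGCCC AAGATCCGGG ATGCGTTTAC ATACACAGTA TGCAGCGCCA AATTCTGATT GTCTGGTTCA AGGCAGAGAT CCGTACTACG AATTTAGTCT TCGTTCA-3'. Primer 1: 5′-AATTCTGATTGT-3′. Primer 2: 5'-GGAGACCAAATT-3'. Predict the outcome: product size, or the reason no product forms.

Primer 2 (GGAGACCAAATT) does not match the top strand, and its reverse complement AATTTGGTCTCC does not match either.
With no annealing site for primer 2, no amplification occurs.

No product — primer 2 has no binding site in the template.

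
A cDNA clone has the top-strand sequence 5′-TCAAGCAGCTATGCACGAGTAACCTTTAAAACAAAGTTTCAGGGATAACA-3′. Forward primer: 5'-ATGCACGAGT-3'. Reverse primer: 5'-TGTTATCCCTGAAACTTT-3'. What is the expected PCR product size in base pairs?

40 bp

The forward primer matches the template at positions 11–20.
Taking the reverse complement of TGTTATCCCTGAAACTTT gives AAAGTTTCAGGGATAACA, found at positions 33–50 on the template; the primer anneals here to the top strand with its 3' end pointing upstream.
Product length = (reverse-primer end) − (forward-primer start) + 1 = 50 − 11 + 1 = 40 bp.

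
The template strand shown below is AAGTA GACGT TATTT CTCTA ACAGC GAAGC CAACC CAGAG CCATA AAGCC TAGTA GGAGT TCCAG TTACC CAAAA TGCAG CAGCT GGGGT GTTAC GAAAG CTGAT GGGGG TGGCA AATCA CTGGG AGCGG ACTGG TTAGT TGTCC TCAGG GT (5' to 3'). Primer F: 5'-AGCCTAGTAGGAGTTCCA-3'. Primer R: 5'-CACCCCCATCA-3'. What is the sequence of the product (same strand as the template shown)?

5'-AGCCTAGTAGGAGTTCCAGTTACCCAAAATGCAGCAGCTGGGGTGTTACGAAAGCTGATGGGGGTG-3'

The forward primer matches the template at positions 47–64.
Reverse complement of the reverse primer: TGATGGGGGTG. This occurs on the top strand at positions 102–112.
The product is the template from position 47 through 112 (66 bp).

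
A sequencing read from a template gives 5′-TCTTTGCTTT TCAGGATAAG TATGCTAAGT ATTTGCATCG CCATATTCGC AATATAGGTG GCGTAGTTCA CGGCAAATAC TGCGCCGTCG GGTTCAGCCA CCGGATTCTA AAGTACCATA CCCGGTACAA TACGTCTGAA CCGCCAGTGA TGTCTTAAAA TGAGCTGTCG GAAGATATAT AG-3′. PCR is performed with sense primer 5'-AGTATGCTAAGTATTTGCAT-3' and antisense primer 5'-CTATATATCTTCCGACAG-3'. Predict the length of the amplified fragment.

Scanning the template, AGTATGCTAAGTATTTGCAT occurs at positions 19–38; this primer anneals to the bottom strand there with its 3' end pointing downstream.
Taking the reverse complement of CTATATATCTTCCGACAG gives CTGTCGGAAGATATATAG, found at positions 165–182 on the template; the primer anneals here to the top strand with its 3' end pointing upstream.
The product runs from position 19 to position 182, so its length is 182 − 19 + 1 = 164 bp.

164 bp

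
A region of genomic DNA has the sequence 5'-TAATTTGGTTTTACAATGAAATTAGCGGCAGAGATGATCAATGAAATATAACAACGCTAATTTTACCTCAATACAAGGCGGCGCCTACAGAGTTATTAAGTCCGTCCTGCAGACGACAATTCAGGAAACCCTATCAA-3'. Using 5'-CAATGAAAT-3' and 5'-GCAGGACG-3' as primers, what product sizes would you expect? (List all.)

97 bp, 72 bp

The forward primer CAATGAAAT matches the top strand at positions 14–22, 39–47.
The reverse primer's reverse complement is CGTCCTGC, matching at positions 103–110.
Each forward site pairs with the reverse site to give a product ending at position 110: sizes 97, 72 bp.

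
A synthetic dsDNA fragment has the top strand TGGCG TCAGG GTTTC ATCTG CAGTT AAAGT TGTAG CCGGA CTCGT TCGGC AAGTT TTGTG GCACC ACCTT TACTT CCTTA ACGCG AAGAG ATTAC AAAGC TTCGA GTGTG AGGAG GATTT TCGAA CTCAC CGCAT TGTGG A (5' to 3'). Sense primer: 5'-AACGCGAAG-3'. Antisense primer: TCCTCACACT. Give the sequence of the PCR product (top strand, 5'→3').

5'-AACGCGAAGAGATTACAAAGCTTCGAGTGTGAGGA-3'

Forward primer AACGCGAAG is found on the top strand at positions 80–88.
The reverse primer's reverse complement is AGTGTGAGGA, which matches the template at positions 105–114.
The product is the template from position 80 through 114 (35 bp).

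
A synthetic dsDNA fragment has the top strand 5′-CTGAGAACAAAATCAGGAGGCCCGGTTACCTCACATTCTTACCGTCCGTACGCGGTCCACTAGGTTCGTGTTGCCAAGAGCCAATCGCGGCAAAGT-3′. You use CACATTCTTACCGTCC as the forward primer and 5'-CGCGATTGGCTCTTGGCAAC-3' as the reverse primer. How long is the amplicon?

The forward primer matches the template at positions 32–47.
The reverse primer's reverse complement is GTTGCCAAGAGCCAATCGCG, which matches the template at positions 70–89.
Amplicon spans positions 32–89: 58 bp.

58 bp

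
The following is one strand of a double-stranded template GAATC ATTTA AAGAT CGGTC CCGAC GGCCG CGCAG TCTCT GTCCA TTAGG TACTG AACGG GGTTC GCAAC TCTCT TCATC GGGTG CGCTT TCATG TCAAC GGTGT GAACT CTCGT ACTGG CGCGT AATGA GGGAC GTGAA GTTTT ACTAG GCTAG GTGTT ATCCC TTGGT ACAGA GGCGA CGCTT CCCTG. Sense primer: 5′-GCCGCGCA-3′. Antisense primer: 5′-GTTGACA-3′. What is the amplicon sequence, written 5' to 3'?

5'-GCCGCGCAGTCTCTGTCCATTAGGTACTGAACGGGGTTCGCAACTCTCTTCATCGGGTGCGCTTTCATGTCAAC-3'

Forward primer GCCGCGCA is found on the top strand at positions 27–34.
Reverse complement of the reverse primer: TGTCAAC. This occurs on the top strand at positions 94–100.
The product is the template from position 27 through 100 (74 bp).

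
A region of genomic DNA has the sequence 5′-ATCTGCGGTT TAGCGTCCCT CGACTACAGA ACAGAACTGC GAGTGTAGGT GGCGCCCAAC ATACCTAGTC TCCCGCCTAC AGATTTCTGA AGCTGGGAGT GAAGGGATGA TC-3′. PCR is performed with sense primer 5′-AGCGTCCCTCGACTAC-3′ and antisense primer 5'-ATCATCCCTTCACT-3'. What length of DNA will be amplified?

The forward primer matches the template at positions 12–27.
Reverse complement of the reverse primer: AGTGAAGGGATGAT. This occurs on the top strand at positions 98–111.
The product runs from position 12 to position 111, so its length is 111 − 12 + 1 = 100 bp.

100 bp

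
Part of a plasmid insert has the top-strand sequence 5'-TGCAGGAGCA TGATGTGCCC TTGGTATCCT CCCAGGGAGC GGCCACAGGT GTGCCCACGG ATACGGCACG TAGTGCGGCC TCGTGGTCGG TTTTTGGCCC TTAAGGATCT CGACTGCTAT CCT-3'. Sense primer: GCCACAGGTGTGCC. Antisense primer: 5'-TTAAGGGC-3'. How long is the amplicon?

63 bp

Forward primer GCCACAGGTGTGCC is found on the top strand at positions 42–55.
Taking the reverse complement of TTAAGGGC gives GCCCTTAA, found at positions 97–104 on the template; the primer anneals here to the top strand with its 3' end pointing upstream.
The product runs from position 42 to position 104, so its length is 104 − 42 + 1 = 63 bp.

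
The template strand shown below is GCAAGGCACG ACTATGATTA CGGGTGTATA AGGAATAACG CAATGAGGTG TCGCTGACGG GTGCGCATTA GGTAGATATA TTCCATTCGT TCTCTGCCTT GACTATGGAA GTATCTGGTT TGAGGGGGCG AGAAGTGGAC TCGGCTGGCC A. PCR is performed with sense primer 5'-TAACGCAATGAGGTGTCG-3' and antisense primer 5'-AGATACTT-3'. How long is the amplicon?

81 bp

The forward primer matches the template at positions 36–53.
Reverse complement of the reverse primer: AAGTATCT. This occurs on the top strand at positions 109–116.
Amplicon spans positions 36–116: 81 bp.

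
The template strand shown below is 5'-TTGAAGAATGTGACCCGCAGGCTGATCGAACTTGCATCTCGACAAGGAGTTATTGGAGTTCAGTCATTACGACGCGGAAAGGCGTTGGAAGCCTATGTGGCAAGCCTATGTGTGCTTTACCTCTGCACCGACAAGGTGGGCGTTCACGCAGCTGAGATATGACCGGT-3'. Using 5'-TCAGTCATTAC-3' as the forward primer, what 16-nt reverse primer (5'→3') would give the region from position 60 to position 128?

5'-GTGCAGAGGTAAAGCA-3'

The product's 3' end on the top strand is position 128.
The reverse primer anneals to the top strand over positions 113–128, i.e. to TGCTTTACCTCTGCAC.
Its sequence written 5'→3' is the reverse complement: GTGCAGAGGTAAAGCA.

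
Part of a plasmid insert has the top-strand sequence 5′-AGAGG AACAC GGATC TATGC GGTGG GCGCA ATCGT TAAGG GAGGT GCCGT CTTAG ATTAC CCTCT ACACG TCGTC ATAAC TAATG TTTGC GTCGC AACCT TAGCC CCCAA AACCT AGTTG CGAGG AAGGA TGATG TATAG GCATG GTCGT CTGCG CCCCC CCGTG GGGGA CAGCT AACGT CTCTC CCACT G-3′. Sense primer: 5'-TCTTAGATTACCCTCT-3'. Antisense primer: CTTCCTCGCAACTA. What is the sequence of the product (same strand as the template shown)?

Scanning the template, TCTTAGATTACCCTCT occurs at positions 50–65; this primer anneals to the bottom strand there with its 3' end pointing downstream.
The reverse primer's reverse complement is TAGTTGCGAGGAAG, which matches the template at positions 115–128.
The product is the template from position 50 through 128 (79 bp).

5'-TCTTAGATTACCCTCTACACGTCGTCATAACTAATGTTTGCGTCGCAACCTTAGCCCCCAAAACCTAGTTGCGAGGAAG-3'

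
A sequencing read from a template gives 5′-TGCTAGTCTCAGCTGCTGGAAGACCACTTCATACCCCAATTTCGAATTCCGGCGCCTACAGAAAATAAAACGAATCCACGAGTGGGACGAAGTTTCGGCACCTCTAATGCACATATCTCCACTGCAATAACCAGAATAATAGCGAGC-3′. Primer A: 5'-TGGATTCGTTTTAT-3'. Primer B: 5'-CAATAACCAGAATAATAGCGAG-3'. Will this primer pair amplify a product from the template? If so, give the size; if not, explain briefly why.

No product — the primers' 3' ends point away from each other.

Primer A (TGGATTCGTTTTAT) has reverse complement ATAAAACGAATCCA, which matches the top strand at positions 65–78; primer A anneals to the top strand there with its 3' end pointing upstream toward position 65.
Primer B (CAATAACCAGAATAATAGCGAG) matches the top strand directly at positions 125–146; it anneals to the bottom strand with its 3' end pointing downstream toward position 146.
The 3' ends diverge (primer A extends toward position 1, primer B toward position 147), so the primers never converge on a shared product.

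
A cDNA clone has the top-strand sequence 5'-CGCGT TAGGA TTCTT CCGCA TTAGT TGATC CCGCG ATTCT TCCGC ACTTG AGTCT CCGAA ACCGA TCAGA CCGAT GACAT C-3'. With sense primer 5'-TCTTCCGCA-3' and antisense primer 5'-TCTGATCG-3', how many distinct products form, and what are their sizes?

Two products: 59 bp, 33 bp

The forward primer TCTTCCGCA matches the top strand at positions 12–20, 38–46.
The reverse primer's reverse complement is CGATCAGA, matching at positions 63–70.
Each forward site pairs with the reverse site to give a product ending at position 70: sizes 59, 33 bp.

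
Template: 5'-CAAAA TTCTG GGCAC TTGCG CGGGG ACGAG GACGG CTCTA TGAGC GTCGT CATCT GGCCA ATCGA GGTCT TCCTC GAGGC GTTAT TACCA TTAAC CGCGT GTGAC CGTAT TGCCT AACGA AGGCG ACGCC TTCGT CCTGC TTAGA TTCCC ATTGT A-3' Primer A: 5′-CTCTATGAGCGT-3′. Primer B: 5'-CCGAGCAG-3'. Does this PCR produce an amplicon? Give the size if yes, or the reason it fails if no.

No product — primer B has no binding site in the template.

Primer B (CCGAGCAG) does not match the top strand, and its reverse complement CTGCTCGG does not match either.
With no annealing site for primer B, no amplification occurs.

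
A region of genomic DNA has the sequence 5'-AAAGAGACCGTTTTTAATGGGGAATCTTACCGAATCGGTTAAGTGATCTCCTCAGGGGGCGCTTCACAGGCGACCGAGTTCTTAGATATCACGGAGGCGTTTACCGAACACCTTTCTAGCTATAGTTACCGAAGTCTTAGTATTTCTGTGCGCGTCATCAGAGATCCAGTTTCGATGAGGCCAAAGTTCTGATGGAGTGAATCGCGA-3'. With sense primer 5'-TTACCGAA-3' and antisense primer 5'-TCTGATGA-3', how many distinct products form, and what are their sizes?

Three products: 136 bp, 62 bp, 37 bp

The forward primer TTACCGAA matches the top strand at positions 27–34, 101–108, 126–133.
The reverse primer's reverse complement is TCATCAGA, matching at positions 155–162.
Each forward site pairs with the reverse site to give a product ending at position 162: sizes 136, 62, 37 bp.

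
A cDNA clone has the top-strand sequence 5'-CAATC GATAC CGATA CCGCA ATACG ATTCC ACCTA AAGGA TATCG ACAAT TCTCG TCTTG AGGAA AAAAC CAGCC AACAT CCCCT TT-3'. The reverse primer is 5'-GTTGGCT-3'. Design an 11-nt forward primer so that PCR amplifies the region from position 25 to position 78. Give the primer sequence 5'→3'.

The reverse primer's reverse complement AGCCAAC matches the template at positions 72–78; the product starts at position 25.
The forward primer is identical to the top strand over positions 25–35: GATTCCACCTA.

5'-GATTCCACCTA-3'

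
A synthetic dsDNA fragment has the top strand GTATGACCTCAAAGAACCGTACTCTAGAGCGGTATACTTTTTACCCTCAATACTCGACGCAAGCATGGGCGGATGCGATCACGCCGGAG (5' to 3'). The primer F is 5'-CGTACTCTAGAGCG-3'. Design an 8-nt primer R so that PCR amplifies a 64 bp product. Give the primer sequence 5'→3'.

5'-TGATCGCA-3'

The forward primer binds at positions 18–31, so a 64 bp product ends at position 18 + 64 − 1 = 81.
The reverse primer anneals to the top strand over positions 74–81, i.e. to TGCGATCA.
Its sequence written 5'→3' is the reverse complement: TGATCGCA.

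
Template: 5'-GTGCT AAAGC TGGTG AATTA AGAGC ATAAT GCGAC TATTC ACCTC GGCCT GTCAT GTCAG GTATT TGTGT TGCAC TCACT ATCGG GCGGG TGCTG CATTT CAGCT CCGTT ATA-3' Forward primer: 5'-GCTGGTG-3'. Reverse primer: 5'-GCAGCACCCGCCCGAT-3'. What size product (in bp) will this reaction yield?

88 bp

The forward primer matches the template at positions 9–15.
Taking the reverse complement of GCAGCACCCGCCCGAT gives ATCGGGCGGGTGCTGC, found at positions 81–96 on the template; the primer anneals here to the top strand with its 3' end pointing upstream.
Amplicon spans positions 9–96: 88 bp.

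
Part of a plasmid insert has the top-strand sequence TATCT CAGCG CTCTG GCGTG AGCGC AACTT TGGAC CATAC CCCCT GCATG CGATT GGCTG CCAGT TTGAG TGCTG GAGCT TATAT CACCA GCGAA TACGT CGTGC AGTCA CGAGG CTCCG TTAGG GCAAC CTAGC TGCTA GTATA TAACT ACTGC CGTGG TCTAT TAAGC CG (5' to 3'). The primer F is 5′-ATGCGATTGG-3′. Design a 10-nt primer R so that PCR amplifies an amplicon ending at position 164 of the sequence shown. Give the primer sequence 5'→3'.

The forward primer binds at positions 48–57; the product's 3' end on the top strand is position 164.
The reverse primer anneals to the top strand over positions 155–164, i.e. to CCGTGGTCTA.
Its sequence written 5'→3' is the reverse complement: TAGACCACGG.

5'-TAGACCACGG-3'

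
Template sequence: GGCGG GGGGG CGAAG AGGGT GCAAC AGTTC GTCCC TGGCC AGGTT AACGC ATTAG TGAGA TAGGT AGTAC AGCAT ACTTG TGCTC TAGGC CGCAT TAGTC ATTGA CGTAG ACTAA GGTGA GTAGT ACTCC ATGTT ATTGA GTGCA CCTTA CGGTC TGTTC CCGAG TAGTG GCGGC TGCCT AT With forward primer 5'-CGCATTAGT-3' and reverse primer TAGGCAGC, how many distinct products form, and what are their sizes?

The forward primer CGCATTAGT matches the top strand at positions 48–56, 91–99.
The reverse primer's reverse complement is GCTGCCTA, matching at positions 174–181.
Each forward site pairs with the reverse site to give a product ending at position 181: sizes 134, 91 bp.

Two products: 134 bp, 91 bp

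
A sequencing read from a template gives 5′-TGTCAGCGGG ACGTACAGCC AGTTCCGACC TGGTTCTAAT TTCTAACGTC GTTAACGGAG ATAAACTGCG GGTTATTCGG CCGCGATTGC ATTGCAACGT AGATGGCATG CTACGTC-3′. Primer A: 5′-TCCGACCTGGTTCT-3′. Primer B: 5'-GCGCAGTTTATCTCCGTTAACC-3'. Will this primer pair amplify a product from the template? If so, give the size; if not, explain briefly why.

No product — primer B has no binding site in the template.

Primer B (GCGCAGTTTATCTCCGTTAACC) does not match the top strand, and its reverse complement GGTTAACGGAGATAAACTGCGC does not match either.
With no annealing site for primer B, no amplification occurs.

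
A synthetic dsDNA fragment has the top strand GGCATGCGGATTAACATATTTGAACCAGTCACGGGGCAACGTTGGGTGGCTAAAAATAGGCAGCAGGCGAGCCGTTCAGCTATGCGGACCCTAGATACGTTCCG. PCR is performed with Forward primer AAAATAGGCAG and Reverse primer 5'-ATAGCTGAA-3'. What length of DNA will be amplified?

31 bp

Forward primer AAAATAGGCAG is found on the top strand at positions 53–63.
The reverse primer's reverse complement is TTCAGCTAT, which matches the template at positions 75–83.
Product length = (reverse-primer end) − (forward-primer start) + 1 = 83 − 53 + 1 = 31 bp.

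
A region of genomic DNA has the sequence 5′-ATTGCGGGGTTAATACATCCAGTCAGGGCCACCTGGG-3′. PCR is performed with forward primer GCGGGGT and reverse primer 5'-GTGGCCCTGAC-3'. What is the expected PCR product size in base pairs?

Forward primer GCGGGGT is found on the top strand at positions 4–10.
Taking the reverse complement of GTGGCCCTGAC gives GTCAGGGCCAC, found at positions 22–32 on the template; the primer anneals here to the top strand with its 3' end pointing upstream.
Amplicon spans positions 4–32: 29 bp.

29 bp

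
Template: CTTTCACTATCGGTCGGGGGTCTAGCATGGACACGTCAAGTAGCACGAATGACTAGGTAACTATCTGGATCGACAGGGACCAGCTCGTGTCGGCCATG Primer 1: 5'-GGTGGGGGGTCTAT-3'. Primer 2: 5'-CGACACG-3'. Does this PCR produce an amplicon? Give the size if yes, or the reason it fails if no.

No product — primer 1 has no binding site in the template.

Primer 1 (GGTGGGGGGTCTAT) does not match the top strand, and its reverse complement ATAGACCCCCCACC does not match either.
With no annealing site for primer 1, no amplification occurs.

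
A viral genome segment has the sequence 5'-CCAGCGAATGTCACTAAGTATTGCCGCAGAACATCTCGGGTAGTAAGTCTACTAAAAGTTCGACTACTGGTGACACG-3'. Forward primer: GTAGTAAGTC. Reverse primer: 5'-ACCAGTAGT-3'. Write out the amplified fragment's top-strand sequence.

The forward primer matches the template at positions 40–49.
Reverse complement of the reverse primer: ACTACTGGT. This occurs on the top strand at positions 63–71.
The product is the template from position 40 through 71 (32 bp).

5'-GTAGTAAGTCTACTAAAAGTTCGACTACTGGT-3'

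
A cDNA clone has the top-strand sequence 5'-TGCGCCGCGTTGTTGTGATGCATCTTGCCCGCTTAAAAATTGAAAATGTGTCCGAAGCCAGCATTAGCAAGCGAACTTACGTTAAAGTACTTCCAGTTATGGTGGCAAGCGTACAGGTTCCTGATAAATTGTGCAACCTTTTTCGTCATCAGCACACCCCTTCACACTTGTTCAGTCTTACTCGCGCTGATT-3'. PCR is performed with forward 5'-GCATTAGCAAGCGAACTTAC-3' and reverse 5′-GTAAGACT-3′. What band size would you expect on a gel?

121 bp

Forward primer GCATTAGCAAGCGAACTTAC is found on the top strand at positions 61–80.
Reverse complement of the reverse primer: AGTCTTAC. This occurs on the top strand at positions 174–181.
The product runs from position 61 to position 181, so its length is 181 − 61 + 1 = 121 bp.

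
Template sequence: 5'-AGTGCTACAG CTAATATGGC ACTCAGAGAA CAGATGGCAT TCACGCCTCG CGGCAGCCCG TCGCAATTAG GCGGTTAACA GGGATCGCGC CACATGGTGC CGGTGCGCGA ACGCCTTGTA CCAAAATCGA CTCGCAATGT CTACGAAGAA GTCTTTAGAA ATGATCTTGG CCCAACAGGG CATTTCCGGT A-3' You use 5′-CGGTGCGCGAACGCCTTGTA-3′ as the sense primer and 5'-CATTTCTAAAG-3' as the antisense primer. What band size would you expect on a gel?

Forward primer CGGTGCGCGAACGCCTTGTA is found on the top strand at positions 101–120.
The reverse primer's reverse complement is CTTTAGAAATG, which matches the template at positions 153–163.
Product length = (reverse-primer end) − (forward-primer start) + 1 = 163 − 101 + 1 = 63 bp.

63 bp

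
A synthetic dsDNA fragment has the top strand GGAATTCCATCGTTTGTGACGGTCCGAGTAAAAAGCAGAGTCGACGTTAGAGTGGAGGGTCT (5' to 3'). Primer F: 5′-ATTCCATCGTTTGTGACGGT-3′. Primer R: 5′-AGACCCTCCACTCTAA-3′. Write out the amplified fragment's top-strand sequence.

5'-ATTCCATCGTTTGTGACGGTCCGAGTAAAAAGCAGAGTCGACGTTAGAGTGGAGGGTCT-3'

The forward primer matches the template at positions 4–23.
Reverse complement of the reverse primer: TTAGAGTGGAGGGTCT. This occurs on the top strand at positions 47–62.
The product is the template from position 4 through 62 (59 bp).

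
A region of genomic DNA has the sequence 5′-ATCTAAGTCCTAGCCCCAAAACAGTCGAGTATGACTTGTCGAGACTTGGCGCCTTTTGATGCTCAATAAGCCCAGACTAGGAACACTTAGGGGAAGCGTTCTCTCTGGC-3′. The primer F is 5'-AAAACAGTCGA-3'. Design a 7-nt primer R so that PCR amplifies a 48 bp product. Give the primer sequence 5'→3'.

The forward primer binds at positions 18–28, so a 48 bp product ends at position 18 + 48 − 1 = 65.
The reverse primer anneals to the top strand over positions 59–65, i.e. to ATGCTCA.
Its sequence written 5'→3' is the reverse complement: TGAGCAT.

5'-TGAGCAT-3'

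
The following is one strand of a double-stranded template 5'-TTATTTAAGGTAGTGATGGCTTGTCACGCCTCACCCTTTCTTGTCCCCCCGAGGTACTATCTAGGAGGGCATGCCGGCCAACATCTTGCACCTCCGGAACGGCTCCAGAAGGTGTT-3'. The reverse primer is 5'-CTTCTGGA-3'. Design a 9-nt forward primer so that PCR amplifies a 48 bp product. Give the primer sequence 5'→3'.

5'-GGAGGGCAT-3'

The reverse primer's reverse complement TCCAGAAG matches the template at positions 104–111, so the product ends at position 111.
A 48 bp product then starts at position 111 − 48 + 1 = 64.
The forward primer is identical to the top strand there: GGAGGGCAT.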